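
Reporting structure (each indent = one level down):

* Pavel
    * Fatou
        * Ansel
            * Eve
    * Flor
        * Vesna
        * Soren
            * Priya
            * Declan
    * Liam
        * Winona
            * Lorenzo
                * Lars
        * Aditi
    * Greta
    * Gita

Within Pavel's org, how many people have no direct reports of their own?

The people in Pavel's organization with no one reporting to them are Gita, Greta, Aditi, Lars, Declan, Priya, Vesna, Eve. That is 8.

8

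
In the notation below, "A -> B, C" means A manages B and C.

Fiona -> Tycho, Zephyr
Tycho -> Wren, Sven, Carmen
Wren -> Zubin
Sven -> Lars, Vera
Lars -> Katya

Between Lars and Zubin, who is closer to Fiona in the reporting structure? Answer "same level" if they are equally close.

same level

Both Lars and Zubin are 3 levels below Fiona.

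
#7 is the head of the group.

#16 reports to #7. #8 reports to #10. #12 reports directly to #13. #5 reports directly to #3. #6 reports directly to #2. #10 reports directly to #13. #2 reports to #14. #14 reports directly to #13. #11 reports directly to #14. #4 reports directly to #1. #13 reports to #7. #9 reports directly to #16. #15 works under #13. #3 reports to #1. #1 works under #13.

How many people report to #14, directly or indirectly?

#14 directly manages #11, #2. #11 has no reports. Under #2: #6 (1). So #14's organization is 2 direct reports plus everyone under them: 1 + 2 = 3.

3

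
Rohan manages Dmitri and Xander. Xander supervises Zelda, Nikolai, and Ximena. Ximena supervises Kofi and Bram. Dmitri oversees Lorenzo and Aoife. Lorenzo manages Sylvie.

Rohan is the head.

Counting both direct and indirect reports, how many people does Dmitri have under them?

3

Dmitri directly manages Lorenzo, Aoife. Under Lorenzo: Sylvie (1). Aoife has no reports. So Dmitri's organization is 2 direct reports plus everyone under them: 2 + 1 = 3.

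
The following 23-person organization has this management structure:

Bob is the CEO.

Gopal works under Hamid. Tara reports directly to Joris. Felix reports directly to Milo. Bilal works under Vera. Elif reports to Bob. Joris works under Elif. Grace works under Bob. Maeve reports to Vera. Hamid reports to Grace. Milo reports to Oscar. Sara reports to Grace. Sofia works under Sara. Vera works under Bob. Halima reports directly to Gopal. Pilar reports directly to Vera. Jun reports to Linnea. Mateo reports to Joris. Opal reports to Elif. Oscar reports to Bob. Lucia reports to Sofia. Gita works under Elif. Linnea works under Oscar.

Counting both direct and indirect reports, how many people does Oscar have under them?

Oscar directly manages Milo, Linnea. Under Milo: Felix (1). Under Linnea: Jun (1). So Oscar's organization is 2 direct reports plus everyone under them: 2 + 2 = 4.

4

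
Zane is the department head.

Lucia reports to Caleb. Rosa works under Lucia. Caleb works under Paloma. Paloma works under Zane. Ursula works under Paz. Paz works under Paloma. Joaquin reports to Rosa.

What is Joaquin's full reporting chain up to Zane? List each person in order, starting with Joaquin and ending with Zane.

Joaquin -> Rosa -> Lucia -> Caleb -> Paloma -> Zane

Joaquin reports to Rosa. Rosa reports to Lucia. Lucia reports to Caleb. Caleb reports to Paloma. Paloma reports to Zane. Zane is at the top.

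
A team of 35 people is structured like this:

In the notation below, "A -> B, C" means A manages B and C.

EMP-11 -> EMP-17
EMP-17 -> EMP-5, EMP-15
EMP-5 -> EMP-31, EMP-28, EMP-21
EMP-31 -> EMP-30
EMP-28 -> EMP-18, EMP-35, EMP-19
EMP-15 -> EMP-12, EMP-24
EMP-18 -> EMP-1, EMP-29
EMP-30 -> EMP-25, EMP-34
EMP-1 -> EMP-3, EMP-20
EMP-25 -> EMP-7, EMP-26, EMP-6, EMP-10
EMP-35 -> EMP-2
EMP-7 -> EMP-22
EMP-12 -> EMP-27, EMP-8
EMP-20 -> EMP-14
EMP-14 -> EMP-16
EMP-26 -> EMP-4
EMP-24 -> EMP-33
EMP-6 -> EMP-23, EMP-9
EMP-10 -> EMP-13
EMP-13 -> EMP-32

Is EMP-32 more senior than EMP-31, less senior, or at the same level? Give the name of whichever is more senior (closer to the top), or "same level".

EMP-32 is 8 levels below EMP-11; EMP-31 is 3. EMP-31 is higher.

EMP-31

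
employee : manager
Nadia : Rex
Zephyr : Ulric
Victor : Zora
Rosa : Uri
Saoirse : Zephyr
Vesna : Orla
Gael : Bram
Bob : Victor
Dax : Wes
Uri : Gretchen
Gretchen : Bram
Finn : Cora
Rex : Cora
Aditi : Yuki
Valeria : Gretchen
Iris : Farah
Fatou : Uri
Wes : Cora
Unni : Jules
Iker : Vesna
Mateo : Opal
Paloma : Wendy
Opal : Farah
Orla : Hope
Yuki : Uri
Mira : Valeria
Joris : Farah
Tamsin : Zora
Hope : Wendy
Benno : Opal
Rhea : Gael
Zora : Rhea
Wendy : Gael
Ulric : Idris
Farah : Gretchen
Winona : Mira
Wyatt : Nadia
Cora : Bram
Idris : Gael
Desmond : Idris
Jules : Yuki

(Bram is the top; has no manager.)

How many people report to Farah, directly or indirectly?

Farah directly manages Opal, Iris, Joris. Under Opal: Mateo, Benno (2). Iris has no reports. Joris has no reports. So Farah's organization is 3 direct reports plus everyone under them: 3 + 1 + 1 = 5.

5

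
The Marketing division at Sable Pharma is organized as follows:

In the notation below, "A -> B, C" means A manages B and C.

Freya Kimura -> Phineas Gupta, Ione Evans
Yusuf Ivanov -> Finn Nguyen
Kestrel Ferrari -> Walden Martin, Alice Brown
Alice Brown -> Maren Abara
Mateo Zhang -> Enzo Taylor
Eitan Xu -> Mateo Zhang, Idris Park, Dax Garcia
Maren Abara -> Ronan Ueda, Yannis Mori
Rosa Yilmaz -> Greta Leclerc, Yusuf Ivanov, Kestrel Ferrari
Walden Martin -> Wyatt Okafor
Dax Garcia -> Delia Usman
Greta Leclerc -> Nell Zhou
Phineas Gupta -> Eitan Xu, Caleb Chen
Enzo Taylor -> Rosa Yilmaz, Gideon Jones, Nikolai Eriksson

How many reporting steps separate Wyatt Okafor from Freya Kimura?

8

Chain from Wyatt Okafor up to Freya Kimura: Wyatt Okafor → Walden Martin → Kestrel Ferrari → Rosa Yilmaz → Enzo Taylor → Mateo Zhang → Eitan Xu → Phineas Gupta → Freya Kimura. That is 8 steps up, so Wyatt Okafor is 8 levels below Freya Kimura.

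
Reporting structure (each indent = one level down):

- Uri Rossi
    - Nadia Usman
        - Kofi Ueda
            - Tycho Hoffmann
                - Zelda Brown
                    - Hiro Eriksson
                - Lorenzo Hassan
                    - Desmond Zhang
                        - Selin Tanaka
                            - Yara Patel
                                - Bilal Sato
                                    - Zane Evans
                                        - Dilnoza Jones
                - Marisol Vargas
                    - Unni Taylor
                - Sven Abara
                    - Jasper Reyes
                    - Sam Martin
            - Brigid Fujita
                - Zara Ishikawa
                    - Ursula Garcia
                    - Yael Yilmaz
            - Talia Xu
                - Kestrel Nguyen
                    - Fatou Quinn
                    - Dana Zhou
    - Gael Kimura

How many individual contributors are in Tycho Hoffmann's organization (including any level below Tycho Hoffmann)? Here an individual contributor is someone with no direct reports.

5

The people in Tycho Hoffmann's organization with no one reporting to them are Sam Martin, Jasper Reyes, Unni Taylor, Dilnoza Jones, Hiro Eriksson. That is 5.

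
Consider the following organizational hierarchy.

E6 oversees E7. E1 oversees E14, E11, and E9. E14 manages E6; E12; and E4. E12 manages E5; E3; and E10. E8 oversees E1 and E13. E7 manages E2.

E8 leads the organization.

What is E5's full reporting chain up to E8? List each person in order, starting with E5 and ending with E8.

E5 -> E12 -> E14 -> E1 -> E8

E5 reports to E12. E12 reports to E14. E14 reports to E1. E1 reports to E8. E8 is at the top.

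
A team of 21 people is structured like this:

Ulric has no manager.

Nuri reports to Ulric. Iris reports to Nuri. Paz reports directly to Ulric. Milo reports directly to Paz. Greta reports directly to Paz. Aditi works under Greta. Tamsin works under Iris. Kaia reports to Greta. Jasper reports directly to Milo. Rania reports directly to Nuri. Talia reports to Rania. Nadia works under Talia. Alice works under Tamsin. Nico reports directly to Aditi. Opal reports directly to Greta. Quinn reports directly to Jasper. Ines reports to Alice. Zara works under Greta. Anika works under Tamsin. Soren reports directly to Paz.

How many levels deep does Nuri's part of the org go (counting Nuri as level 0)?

The longest chain under Nuri runs Nuri → Iris → Tamsin → Alice → Ines, which is 4 levels below Nuri.

4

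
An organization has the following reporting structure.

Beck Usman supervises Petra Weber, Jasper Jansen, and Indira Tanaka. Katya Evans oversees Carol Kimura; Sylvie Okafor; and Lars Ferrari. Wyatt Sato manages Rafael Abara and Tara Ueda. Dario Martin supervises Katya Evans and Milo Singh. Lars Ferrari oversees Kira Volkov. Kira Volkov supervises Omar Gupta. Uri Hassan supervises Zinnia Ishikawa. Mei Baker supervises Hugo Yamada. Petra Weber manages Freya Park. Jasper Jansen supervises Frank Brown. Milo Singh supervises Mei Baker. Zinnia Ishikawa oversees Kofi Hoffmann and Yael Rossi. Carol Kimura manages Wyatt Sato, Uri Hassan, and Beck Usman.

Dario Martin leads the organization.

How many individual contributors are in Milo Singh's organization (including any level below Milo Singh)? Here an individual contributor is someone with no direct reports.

The only person in Milo Singh's organization with no one reporting to them is Hugo Yamada. That is 1.

1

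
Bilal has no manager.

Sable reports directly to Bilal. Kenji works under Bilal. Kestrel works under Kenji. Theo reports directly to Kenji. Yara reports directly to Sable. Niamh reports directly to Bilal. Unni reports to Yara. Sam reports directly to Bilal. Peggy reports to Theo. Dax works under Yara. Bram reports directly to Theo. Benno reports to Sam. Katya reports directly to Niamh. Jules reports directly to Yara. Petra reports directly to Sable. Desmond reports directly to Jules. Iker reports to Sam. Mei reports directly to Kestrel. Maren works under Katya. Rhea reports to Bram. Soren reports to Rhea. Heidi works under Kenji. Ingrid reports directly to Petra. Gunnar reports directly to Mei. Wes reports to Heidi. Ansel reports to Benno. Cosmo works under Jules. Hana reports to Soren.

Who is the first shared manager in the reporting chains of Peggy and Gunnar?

Kenji

Peggy's chain of managers is Theo, Kenji, Bilal. Gunnar's chain of managers is Mei, Kestrel, Kenji, Bilal. The first manager that appears in both chains is Kenji.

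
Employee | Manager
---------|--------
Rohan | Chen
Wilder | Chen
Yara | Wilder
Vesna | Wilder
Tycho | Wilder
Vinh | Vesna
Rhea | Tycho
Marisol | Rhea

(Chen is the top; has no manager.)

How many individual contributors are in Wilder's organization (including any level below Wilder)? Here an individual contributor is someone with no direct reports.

3

The people in Wilder's organization with no one reporting to them are Marisol, Vinh, Yara. That is 3.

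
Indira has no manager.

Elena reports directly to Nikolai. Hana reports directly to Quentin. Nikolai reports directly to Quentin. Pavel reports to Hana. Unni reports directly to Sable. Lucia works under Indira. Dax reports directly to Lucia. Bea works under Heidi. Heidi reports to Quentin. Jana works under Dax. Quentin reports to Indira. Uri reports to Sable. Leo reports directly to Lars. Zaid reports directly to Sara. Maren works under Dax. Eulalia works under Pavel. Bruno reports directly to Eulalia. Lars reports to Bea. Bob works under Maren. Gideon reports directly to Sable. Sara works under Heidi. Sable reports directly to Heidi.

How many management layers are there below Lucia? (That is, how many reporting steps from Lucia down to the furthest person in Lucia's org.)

The longest chain under Lucia runs Lucia → Dax → Maren → Bob, which is 3 levels below Lucia.

3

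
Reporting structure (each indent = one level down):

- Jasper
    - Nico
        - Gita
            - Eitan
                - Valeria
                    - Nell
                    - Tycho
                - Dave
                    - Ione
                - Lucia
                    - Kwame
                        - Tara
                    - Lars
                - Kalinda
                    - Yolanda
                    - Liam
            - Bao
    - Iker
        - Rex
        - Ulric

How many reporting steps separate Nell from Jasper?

5

Chain from Nell up to Jasper: Nell → Valeria → Eitan → Gita → Nico → Jasper. That is 5 steps up, so Nell is 5 levels below Jasper.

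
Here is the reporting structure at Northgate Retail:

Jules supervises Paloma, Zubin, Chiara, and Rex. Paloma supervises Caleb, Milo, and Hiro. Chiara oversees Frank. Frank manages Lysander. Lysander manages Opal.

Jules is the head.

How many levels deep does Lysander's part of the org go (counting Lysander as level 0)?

1

The longest chain under Lysander runs Lysander → Opal, which is 1 level below Lysander.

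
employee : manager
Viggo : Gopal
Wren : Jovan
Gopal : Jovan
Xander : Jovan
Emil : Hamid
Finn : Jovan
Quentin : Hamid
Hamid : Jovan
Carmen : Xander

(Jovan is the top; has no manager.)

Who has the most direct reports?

Direct-report counts: Jovan has 5; Hamid has 2; Xander has 1; Gopal has 1. The largest is 5, held by Jovan.

Jovan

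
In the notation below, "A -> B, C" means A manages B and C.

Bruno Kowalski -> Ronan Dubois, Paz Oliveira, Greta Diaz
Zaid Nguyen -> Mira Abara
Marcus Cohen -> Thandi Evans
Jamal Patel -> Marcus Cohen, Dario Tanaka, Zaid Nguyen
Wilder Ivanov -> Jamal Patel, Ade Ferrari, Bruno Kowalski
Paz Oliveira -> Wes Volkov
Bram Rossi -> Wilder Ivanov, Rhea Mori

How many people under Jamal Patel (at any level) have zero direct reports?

The people in Jamal Patel's organization with no one reporting to them are Mira Abara, Dario Tanaka, Thandi Evans. That is 3.

3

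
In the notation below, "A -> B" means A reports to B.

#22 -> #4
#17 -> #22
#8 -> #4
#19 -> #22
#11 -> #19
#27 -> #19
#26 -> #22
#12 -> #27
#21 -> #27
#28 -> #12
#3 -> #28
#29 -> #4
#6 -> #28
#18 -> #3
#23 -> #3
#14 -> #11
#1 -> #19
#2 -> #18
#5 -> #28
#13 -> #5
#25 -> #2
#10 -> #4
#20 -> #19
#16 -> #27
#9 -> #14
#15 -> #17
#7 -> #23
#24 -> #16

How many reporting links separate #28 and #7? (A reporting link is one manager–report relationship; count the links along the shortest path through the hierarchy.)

#7 is in #28's organization: the chain from #7 up to #28 is #7 → #23 → #3 → #28, which is 3 links.

3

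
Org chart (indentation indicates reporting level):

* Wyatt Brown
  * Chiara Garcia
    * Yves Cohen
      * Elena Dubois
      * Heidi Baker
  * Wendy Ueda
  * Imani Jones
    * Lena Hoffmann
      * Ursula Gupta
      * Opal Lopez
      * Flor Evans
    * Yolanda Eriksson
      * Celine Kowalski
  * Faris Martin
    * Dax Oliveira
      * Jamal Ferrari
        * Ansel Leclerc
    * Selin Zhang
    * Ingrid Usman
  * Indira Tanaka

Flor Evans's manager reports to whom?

Flor Evans reports to Lena Hoffmann, and Lena Hoffmann reports to Imani Jones. So Flor Evans's skip-level manager is Imani Jones.

Imani Jones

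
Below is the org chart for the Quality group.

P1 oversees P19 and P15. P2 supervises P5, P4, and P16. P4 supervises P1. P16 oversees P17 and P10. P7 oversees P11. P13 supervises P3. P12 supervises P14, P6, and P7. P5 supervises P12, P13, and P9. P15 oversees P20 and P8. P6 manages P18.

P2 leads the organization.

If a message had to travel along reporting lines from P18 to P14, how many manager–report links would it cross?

3

P18 is 2 levels below P12, and P14 is 1 level below P12 (their lowest common manager). The shortest path runs up from P18 to P12 and back down to P14: 2 + 1 = 3 links.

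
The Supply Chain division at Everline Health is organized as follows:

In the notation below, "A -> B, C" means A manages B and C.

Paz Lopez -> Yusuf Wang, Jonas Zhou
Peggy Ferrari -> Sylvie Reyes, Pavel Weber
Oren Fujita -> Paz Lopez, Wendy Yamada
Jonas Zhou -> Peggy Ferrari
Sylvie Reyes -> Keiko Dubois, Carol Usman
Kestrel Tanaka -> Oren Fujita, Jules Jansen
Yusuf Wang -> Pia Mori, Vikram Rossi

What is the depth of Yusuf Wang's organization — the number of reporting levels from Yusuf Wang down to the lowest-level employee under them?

The longest chain under Yusuf Wang runs Yusuf Wang → Vikram Rossi, which is 1 level below Yusuf Wang.

1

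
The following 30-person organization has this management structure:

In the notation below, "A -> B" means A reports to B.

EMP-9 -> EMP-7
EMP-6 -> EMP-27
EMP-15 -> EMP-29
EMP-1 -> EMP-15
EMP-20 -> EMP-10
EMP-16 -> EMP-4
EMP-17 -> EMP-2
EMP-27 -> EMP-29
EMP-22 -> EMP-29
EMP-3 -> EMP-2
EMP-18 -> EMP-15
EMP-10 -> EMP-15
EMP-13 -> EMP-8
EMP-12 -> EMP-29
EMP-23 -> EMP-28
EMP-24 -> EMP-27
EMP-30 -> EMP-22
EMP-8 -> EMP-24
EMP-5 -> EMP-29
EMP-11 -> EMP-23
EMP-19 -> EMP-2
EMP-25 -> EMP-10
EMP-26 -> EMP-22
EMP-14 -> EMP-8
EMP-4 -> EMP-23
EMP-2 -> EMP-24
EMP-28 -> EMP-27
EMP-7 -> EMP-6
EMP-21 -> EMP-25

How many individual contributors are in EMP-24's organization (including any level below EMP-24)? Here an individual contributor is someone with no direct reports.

5

The people in EMP-24's organization with no one reporting to them are EMP-13, EMP-14, EMP-19, EMP-3, EMP-17. That is 5.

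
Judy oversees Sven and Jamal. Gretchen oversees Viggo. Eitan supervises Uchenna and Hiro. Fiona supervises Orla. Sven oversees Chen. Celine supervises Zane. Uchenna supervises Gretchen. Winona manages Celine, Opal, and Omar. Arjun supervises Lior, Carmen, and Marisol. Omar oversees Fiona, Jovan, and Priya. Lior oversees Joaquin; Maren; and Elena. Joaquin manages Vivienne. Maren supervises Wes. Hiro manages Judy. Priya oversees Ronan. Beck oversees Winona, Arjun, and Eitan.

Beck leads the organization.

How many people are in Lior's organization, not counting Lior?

5

Lior directly manages Joaquin, Maren, Elena. Under Joaquin: Vivienne (1). Under Maren: Wes (1). Elena has no reports. So Lior's organization is 3 direct reports plus everyone under them: 2 + 2 + 1 = 5.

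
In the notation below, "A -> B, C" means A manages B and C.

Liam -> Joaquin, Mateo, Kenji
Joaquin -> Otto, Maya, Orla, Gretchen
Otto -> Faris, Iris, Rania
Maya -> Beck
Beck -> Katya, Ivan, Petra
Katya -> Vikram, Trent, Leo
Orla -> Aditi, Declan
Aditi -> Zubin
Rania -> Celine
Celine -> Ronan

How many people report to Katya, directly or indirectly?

Katya directly manages Vikram, Trent, Leo. Vikram has no reports. Trent has no reports. Leo has no reports. So Katya's organization is 3 direct reports plus everyone under them: 1 + 1 + 1 = 3.

3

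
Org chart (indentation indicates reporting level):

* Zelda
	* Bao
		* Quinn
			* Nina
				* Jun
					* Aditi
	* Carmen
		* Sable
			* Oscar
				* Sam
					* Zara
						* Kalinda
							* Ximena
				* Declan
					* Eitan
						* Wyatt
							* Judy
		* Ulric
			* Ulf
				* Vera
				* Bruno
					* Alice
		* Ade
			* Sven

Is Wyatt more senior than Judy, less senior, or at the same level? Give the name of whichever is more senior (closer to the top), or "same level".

Wyatt

Wyatt is 6 levels below Zelda; Judy is 7. Wyatt is higher.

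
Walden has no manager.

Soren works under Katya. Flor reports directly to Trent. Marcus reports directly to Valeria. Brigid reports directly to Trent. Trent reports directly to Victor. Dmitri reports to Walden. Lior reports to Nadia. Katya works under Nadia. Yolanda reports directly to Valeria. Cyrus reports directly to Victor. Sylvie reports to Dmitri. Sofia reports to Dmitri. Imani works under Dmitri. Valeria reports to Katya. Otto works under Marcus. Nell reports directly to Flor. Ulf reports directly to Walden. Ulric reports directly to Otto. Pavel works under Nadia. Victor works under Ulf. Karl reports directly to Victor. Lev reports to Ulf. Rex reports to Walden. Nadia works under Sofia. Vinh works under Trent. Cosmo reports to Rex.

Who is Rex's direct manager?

Rex reports directly to Walden.

Walden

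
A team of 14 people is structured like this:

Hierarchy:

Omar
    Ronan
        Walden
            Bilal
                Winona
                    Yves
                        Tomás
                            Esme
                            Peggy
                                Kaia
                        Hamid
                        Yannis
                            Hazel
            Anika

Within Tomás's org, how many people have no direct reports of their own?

2

The people in Tomás's organization with no one reporting to them are Kaia, Esme. That is 2.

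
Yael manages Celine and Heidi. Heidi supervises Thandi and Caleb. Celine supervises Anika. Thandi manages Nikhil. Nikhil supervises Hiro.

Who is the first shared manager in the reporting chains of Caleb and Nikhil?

Caleb's chain of managers is Heidi, Yael. Nikhil's chain of managers is Thandi, Heidi, Yael. The first manager that appears in both chains is Heidi.

Heidi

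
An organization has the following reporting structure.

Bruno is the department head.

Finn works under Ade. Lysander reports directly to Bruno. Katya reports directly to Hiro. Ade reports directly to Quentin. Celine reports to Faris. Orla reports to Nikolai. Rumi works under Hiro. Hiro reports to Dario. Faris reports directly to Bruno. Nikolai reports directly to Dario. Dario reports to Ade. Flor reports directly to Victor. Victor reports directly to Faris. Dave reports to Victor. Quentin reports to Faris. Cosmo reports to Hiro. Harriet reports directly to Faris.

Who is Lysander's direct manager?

Lysander reports directly to Bruno.

Bruno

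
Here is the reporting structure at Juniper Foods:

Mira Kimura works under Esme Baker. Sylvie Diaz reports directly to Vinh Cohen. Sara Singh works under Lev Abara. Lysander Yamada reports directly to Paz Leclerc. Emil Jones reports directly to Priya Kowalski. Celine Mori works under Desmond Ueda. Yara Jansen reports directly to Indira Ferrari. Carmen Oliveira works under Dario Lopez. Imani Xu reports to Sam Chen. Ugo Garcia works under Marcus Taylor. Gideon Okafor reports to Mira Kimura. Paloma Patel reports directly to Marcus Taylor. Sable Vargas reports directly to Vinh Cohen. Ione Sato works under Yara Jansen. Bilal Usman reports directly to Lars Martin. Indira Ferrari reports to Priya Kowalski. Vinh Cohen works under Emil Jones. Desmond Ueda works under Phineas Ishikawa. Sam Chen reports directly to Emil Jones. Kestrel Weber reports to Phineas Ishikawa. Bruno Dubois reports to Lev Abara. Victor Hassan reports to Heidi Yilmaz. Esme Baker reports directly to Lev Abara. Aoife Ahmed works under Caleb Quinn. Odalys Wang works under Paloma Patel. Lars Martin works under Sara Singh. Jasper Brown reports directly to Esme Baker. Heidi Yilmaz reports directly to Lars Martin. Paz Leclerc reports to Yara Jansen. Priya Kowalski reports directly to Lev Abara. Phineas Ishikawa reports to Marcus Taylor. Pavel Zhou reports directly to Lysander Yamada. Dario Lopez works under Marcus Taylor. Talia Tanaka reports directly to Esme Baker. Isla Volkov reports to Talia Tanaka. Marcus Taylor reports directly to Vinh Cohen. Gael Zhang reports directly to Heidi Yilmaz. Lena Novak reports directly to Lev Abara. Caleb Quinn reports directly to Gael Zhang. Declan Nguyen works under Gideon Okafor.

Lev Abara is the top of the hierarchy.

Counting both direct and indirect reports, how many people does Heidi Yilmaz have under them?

4

Heidi Yilmaz directly manages Victor Hassan, Gael Zhang. Victor Hassan has no reports. Under Gael Zhang: Caleb Quinn, Aoife Ahmed (2). So Heidi Yilmaz's organization is 2 direct reports plus everyone under them: 1 + 3 = 4.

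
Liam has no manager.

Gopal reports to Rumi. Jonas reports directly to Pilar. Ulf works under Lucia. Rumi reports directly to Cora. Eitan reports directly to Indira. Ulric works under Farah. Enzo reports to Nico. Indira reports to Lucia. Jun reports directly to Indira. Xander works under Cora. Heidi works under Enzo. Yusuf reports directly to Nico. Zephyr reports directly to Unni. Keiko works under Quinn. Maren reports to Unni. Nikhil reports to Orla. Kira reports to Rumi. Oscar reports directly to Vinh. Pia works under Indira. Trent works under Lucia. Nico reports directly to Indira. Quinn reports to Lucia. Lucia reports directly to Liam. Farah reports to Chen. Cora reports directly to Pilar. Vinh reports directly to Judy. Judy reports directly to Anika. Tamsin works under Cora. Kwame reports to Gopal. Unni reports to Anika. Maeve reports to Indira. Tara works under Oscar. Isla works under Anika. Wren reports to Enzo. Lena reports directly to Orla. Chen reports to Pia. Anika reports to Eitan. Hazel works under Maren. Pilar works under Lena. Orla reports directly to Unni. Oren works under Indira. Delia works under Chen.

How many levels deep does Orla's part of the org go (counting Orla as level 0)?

6

The longest chain under Orla runs Orla → Lena → Pilar → Cora → Rumi → Gopal → Kwame, which is 6 levels below Orla.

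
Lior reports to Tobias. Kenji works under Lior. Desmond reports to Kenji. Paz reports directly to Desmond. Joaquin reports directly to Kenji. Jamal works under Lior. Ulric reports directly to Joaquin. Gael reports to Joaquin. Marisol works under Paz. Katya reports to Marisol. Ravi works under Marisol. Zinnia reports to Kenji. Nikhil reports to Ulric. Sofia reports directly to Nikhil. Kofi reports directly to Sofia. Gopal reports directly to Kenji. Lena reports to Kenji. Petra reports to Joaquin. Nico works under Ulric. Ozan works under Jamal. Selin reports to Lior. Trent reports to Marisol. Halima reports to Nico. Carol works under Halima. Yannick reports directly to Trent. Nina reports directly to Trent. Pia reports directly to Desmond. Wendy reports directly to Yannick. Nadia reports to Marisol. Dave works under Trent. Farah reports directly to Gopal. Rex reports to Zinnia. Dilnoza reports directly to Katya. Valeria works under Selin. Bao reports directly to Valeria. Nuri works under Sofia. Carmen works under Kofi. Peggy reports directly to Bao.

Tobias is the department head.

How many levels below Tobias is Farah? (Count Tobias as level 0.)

4

Chain from Farah up to Tobias: Farah → Gopal → Kenji → Lior → Tobias. That is 4 steps up, so Farah is 4 levels below Tobias.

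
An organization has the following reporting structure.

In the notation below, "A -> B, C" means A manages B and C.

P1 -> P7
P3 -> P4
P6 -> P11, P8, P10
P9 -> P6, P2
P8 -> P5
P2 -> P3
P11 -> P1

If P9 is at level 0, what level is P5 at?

3

Chain from P5 up to P9: P5 → P8 → P6 → P9. That is 3 steps up, so P5 is 3 levels below P9.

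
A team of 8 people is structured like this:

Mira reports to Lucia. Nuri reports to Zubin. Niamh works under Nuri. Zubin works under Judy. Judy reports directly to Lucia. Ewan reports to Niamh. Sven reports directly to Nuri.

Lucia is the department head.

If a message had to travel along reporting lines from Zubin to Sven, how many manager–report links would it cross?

2

Sven is in Zubin's organization: the chain from Sven up to Zubin is Sven → Nuri → Zubin, which is 2 links.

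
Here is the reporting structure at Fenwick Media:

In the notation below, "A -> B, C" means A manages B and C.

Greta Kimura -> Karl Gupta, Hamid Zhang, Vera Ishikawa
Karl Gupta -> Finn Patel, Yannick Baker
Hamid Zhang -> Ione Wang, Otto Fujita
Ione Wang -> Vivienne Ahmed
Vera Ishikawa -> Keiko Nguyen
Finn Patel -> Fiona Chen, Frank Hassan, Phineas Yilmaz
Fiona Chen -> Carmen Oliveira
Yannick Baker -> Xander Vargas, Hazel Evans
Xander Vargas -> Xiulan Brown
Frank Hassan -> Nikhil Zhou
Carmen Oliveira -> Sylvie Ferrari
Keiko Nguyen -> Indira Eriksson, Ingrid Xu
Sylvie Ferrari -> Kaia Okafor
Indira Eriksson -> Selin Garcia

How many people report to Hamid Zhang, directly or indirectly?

3

Hamid Zhang directly manages Ione Wang, Otto Fujita. Under Ione Wang: Vivienne Ahmed (1). Otto Fujita has no reports. So Hamid Zhang's organization is 2 direct reports plus everyone under them: 2 + 1 = 3.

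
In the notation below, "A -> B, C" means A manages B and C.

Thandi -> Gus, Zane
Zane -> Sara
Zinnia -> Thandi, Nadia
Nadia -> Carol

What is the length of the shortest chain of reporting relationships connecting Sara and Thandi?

2

Sara is in Thandi's organization: the chain from Sara up to Thandi is Sara → Zane → Thandi, which is 2 links.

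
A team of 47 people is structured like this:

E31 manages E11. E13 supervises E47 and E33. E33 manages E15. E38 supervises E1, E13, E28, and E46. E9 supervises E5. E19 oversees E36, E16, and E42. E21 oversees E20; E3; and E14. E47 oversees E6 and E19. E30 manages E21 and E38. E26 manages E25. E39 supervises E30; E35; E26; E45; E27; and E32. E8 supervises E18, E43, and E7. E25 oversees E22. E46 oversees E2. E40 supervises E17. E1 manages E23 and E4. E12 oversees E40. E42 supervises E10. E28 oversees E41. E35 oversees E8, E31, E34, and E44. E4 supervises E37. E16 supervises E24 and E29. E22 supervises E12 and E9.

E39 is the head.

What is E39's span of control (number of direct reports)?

E39 directly manages E30, E35, E26, E45, E27, E32. That is 6 direct reports.

6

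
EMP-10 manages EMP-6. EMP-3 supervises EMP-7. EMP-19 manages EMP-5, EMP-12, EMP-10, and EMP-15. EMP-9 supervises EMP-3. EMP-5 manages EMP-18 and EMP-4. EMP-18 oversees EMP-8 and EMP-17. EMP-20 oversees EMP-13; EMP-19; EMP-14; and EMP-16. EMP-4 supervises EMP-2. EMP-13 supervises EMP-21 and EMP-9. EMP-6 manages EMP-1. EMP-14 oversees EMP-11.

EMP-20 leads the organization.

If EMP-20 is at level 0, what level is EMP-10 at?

2

Chain from EMP-10 up to EMP-20: EMP-10 → EMP-19 → EMP-20. That is 2 steps up, so EMP-10 is 2 levels below EMP-20.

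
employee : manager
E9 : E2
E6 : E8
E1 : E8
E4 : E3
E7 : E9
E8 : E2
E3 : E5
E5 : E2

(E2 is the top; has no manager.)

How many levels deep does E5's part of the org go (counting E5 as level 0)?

The longest chain under E5 runs E5 → E3 → E4, which is 2 levels below E5.

2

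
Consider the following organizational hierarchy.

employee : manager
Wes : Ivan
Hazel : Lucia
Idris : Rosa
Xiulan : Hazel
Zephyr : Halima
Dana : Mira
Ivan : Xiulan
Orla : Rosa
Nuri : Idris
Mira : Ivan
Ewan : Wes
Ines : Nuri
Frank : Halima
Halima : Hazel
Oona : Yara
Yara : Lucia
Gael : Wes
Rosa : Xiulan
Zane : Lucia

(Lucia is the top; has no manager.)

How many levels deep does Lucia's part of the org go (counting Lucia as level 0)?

The longest chain under Lucia runs Lucia → Hazel → Xiulan → Rosa → Idris → Nuri → Ines, which is 6 levels below Lucia.

6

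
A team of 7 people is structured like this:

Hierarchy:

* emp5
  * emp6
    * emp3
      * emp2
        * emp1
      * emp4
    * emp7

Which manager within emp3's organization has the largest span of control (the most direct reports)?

Direct-report counts within emp3's organization: emp3 has 2; emp2 has 1. The largest is 2, held by emp3.

emp3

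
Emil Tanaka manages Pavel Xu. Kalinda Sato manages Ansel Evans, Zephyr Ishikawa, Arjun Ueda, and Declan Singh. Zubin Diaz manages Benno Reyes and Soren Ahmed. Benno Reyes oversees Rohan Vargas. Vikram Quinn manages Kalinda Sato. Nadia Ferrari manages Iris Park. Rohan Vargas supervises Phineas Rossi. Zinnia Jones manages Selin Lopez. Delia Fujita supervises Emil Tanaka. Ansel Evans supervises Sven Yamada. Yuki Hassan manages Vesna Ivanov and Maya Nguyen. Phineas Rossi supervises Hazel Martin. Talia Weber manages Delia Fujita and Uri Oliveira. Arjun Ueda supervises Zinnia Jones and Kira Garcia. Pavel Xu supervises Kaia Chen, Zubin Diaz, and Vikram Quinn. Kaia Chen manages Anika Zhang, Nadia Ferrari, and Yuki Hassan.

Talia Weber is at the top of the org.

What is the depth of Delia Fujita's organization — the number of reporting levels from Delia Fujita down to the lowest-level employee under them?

The longest chain under Delia Fujita runs Delia Fujita → Emil Tanaka → Pavel Xu → Zubin Diaz → Benno Reyes → Rohan Vargas → Phineas Rossi → Hazel Martin, which is 7 levels below Delia Fujita.

7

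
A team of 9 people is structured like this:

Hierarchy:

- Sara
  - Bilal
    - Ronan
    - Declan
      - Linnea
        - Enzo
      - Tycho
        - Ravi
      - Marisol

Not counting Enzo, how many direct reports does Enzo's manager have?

Enzo reports to Linnea, and Linnea has no other direct reports. Enzo has 0 peers.

0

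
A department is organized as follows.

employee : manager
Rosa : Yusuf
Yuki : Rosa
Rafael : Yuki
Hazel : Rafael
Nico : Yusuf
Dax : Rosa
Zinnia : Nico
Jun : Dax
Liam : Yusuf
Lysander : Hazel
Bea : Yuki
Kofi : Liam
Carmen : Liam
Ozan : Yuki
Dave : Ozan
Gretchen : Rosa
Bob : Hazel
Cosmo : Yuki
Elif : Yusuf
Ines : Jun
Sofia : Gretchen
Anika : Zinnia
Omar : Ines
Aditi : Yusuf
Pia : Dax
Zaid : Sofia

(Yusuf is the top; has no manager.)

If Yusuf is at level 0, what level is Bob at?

5

Chain from Bob up to Yusuf: Bob → Hazel → Rafael → Yuki → Rosa → Yusuf. That is 5 steps up, so Bob is 5 levels below Yusuf.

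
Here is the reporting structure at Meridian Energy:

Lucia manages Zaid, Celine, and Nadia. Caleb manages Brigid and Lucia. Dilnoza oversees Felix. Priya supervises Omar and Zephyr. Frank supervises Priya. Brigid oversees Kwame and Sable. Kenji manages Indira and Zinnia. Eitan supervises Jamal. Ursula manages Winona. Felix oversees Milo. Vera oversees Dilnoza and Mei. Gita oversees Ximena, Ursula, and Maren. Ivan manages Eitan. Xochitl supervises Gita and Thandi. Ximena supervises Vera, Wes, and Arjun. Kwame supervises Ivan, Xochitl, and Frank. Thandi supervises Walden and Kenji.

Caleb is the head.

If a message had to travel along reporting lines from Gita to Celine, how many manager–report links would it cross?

Gita is 4 levels below Caleb, and Celine is 2 levels below Caleb (their lowest common manager). The shortest path runs up from Gita to Caleb and back down to Celine: 4 + 2 = 6 links.

6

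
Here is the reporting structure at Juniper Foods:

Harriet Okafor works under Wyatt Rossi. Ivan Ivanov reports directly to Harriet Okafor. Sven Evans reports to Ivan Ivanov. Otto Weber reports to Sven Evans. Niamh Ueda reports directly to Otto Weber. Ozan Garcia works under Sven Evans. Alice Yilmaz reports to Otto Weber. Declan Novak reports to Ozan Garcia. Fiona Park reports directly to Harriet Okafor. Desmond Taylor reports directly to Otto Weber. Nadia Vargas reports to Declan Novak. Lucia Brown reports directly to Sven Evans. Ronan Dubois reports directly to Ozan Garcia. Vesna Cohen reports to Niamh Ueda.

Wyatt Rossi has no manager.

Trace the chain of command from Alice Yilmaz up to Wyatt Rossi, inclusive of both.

Alice Yilmaz reports to Otto Weber. Otto Weber reports to Sven Evans. Sven Evans reports to Ivan Ivanov. Ivan Ivanov reports to Harriet Okafor. Harriet Okafor reports to Wyatt Rossi. Wyatt Rossi is at the top.

Alice Yilmaz -> Otto Weber -> Sven Evans -> Ivan Ivanov -> Harriet Okafor -> Wyatt Rossi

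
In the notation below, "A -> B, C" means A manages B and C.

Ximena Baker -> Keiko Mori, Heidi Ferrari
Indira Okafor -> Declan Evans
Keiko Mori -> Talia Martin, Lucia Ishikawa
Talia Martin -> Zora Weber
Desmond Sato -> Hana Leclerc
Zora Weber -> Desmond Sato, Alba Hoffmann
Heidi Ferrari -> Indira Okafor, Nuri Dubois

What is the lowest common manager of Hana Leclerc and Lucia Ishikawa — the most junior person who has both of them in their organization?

Hana Leclerc's chain of managers is Desmond Sato, Zora Weber, Talia Martin, Keiko Mori, Ximena Baker. Lucia Ishikawa's chain of managers is Keiko Mori, Ximena Baker. The first manager that appears in both chains is Keiko Mori.

Keiko Mori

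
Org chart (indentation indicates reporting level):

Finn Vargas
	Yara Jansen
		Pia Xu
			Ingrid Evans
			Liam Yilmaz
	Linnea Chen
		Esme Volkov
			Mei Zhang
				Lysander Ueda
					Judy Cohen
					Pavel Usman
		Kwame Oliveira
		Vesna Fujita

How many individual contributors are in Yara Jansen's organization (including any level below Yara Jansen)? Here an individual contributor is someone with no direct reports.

2

The people in Yara Jansen's organization with no one reporting to them are Liam Yilmaz, Ingrid Evans. That is 2.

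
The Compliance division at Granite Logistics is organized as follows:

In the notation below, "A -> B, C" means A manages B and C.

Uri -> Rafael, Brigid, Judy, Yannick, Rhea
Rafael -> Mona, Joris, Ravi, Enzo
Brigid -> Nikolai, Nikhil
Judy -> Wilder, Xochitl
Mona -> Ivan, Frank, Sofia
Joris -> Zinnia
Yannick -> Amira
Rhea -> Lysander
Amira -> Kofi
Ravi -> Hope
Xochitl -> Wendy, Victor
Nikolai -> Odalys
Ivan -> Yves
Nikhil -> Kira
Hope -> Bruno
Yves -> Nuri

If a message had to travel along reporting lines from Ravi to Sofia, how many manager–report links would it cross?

3

Ravi is 1 level below Rafael, and Sofia is 2 levels below Rafael (their lowest common manager). The shortest path runs up from Ravi to Rafael and back down to Sofia: 1 + 2 = 3 links.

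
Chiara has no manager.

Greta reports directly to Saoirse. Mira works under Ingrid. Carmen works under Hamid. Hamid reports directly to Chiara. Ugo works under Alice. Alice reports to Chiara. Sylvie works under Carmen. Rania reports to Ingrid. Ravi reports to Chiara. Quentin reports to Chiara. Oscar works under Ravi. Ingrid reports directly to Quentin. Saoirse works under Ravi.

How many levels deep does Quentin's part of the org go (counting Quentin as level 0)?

2

The longest chain under Quentin runs Quentin → Ingrid → Mira, which is 2 levels below Quentin.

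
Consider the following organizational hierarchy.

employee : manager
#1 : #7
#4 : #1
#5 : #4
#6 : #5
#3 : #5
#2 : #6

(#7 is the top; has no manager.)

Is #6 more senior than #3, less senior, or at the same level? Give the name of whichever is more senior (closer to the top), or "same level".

same level

Both #6 and #3 are 4 levels below #7.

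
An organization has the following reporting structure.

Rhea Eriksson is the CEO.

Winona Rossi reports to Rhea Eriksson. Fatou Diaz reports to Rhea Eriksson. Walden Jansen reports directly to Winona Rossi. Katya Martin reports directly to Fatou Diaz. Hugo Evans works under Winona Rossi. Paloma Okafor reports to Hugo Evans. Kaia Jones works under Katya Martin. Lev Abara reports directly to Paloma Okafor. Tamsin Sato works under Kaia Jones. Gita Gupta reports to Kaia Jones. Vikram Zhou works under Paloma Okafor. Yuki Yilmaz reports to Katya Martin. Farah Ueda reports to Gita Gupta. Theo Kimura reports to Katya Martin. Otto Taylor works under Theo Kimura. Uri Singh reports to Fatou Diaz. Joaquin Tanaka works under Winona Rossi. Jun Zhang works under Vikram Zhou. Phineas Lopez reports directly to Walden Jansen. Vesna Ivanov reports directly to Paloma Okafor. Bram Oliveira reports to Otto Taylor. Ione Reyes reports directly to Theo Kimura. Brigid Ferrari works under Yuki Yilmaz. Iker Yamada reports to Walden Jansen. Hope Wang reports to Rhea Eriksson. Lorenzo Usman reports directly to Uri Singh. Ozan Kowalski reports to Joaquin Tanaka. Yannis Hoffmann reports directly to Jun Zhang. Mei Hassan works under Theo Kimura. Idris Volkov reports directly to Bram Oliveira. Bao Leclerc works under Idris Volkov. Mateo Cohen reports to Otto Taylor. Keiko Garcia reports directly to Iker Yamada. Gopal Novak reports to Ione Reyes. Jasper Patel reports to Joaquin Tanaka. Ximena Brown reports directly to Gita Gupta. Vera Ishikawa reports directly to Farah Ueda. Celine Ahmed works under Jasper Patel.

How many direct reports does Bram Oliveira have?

1

Bram Oliveira directly manages Idris Volkov. That is 1 direct report.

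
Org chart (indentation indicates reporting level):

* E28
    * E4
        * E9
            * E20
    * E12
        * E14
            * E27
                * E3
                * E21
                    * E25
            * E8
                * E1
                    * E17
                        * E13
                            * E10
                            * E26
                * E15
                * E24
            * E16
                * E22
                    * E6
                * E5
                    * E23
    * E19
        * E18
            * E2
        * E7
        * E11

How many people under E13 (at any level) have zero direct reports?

2

The people in E13's organization with no one reporting to them are E26, E10. That is 2.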